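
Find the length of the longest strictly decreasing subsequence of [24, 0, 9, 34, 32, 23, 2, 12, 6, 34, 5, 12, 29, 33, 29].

6

Let dp[i] be the longest decreasing subsequence ending at position i. Then dp = [1, 2, 2, 1, 2, 3, 4, 4, 5, 1, 6, 4, 3, 2, 3].
The maximum is 6; one witness is 34, 32, 23, 12, 6, 5 at positions 4,5,6,8,9,11.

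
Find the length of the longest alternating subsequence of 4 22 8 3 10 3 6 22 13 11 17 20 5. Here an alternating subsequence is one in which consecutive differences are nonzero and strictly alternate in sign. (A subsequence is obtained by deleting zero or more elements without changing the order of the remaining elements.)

9

Track the best alternating length ending on an up-step vs a down-step at each position: up/down = 1/1, 2/1, 2/3, 1/3, 4/3, 1/5, 6/5, 6/1, 6/7, 6/7, 8/7, 8/7, 6/9.
The maximum over both is 9; one such subsequence is 4, 22, 8, 10, 3, 22, 13, 17, 5.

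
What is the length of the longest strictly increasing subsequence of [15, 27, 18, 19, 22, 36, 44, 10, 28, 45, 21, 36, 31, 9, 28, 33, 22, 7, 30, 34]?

Scanning left to right, the best length ending at each element is: 15→1, 27→2, 18→2, 19→3, 22→4, 36→5, 44→6, 10→1, 28→5, 45→7, 21→4, 36→6, 31→6, 9→1, 28→5, 33→7, 22→5, 7→1, 30→6, 34→8.
So the longest increasing subsequence has length 8, e.g. 15, 18, 19, 22, 28, 31, 33, 34.

8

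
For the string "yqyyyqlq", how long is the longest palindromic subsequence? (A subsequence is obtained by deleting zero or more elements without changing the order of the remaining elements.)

One longest palindromic subsequence is qyyyq (positions 2,3,4,5,8); it reads the same forward and backward, and the interval DP gives dp[1][8] = 5.

5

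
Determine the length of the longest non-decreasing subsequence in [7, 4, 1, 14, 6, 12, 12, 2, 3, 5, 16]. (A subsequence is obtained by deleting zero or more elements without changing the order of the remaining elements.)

5

Let dp[i] be the longest non-decreasing subsequence ending at position i. Then dp = [1, 1, 1, 2, 2, 3, 4, 2, 3, 4, 5].
The maximum is 5; one witness is 4, 6, 12, 12, 16 at positions 2,5,6,7,11.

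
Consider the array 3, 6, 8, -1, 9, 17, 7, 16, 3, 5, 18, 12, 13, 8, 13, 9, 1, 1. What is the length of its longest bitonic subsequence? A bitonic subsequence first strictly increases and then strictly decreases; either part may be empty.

One longest bitonic subsequence is 3, 6, 8, 9, 17, 16, 13, 9, 1 (positions 1,2,3,5,6,8,15,16,18): it rises to 17 then falls. Length 9 is optimal.

9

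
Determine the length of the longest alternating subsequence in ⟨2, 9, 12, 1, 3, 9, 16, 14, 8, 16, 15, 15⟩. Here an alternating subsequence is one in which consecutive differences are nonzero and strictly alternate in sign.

7

Track the best alternating length ending on an up-step vs a down-step at each position: up/down = 1/1, 2/1, 2/1, 1/3, 4/3, 4/3, 4/1, 4/5, 4/5, 6/1, 6/7, 6/7.
The maximum over both is 7; one such subsequence is 2, 9, 1, 16, 14, 16, 15.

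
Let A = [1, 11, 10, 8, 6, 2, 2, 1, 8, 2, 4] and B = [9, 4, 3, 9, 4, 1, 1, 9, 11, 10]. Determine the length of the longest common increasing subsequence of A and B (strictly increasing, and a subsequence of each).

2

For each value that appears in both, track the longest common increasing run ending there.
The best achievable length is 2; one witness is 1, 11 (A-positions 1,2, B-positions 6,9).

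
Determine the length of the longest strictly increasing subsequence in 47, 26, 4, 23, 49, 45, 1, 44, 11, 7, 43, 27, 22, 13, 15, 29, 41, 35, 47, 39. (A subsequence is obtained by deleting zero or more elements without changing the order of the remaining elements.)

Let dp[i] be the longest increasing subsequence ending at position i. Then dp = [1, 1, 1, 2, 3, 3, 1, 3, 2, 2, 3, 3, 3, 3, 4, 5, 6, 6, 7, 7].
The maximum is 7; one witness is 4, 11, 13, 15, 29, 41, 47 at positions 3,9,14,15,16,17,19.

7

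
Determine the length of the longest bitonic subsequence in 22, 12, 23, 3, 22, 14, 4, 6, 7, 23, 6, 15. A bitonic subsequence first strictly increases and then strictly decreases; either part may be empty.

6

One longest bitonic subsequence is 22, 23, 22, 14, 7, 6 (positions 1,3,5,6,9,11): it rises to 23 then falls. Length 6 is optimal.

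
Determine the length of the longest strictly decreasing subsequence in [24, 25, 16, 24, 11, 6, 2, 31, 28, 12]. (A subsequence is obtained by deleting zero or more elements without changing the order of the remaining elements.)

5

One longest decreasing subsequence is 24, 16, 11, 6, 2 (positions 1,3,5,6,7), of length 5; no longer one exists.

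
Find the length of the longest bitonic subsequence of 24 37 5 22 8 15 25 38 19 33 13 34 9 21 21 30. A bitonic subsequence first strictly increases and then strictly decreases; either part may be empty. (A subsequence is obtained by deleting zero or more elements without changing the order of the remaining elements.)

8

One longest bitonic subsequence is 5, 8, 15, 25, 38, 33, 13, 9 (positions 3,5,6,7,8,10,11,13): it rises to 38 then falls. Length 8 is optimal.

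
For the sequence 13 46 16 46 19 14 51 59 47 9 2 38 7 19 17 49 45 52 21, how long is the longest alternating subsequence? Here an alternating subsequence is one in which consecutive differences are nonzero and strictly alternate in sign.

15

Track the best alternating length ending on an up-step vs a down-step at each position: up/down = 1/1, 2/1, 2/3, 4/1, 4/5, 2/5, 6/1, 6/1, 6/7, 1/7, 1/7, 8/7, 8/9, 10/9, 10/11, 12/7, 12/13, 14/7, 12/15.
The maximum over both is 15; one such subsequence is 13, 46, 16, 46, 19, 51, 9, 38, 7, 19, 17, 49, 45, 52, 21.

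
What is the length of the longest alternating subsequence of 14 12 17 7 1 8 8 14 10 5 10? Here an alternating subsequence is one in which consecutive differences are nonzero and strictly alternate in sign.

A longest alternating subsequence is 14, 12, 17, 7, 8, 5, 10 (positions 1,2,3,4,6,10,11); its 6 consecutive differences strictly alternate in sign, and length 7 is optimal.

7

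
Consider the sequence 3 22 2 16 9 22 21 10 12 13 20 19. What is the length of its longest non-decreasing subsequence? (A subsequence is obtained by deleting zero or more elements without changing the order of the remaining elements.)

6

Let dp[i] be the longest non-decreasing subsequence ending at position i. Then dp = [1, 2, 1, 2, 2, 3, 3, 3, 4, 5, 6, 6].
The maximum is 6; one witness is 3, 9, 10, 12, 13, 20 at positions 1,5,8,9,10,11.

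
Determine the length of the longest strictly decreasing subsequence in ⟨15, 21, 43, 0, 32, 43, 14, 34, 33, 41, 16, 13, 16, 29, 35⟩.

Scanning left to right, the best length ending at each element is: 15→1, 21→1, 43→1, 0→2, 32→2, 43→1, 14→3, 34→2, 33→3, 41→2, 16→4, 13→5, 16→4, 29→4, 35→3.
So the longest decreasing subsequence has length 5, e.g. 43, 34, 33, 16, 13.

5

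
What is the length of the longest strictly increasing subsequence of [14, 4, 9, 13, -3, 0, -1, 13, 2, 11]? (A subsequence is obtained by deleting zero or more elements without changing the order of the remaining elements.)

Scanning left to right, the best length ending at each element is: 14→1, 4→1, 9→2, 13→3, -3→1, 0→2, -1→2, 13→3, 2→3, 11→4.
So the longest increasing subsequence has length 4, e.g. -3, 0, 2, 11.

4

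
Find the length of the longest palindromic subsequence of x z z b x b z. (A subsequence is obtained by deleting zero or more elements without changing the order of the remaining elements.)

5

Using dp[i][j] = 2 + dp[i+1][j−1] if the ends match, else max(dp[i+1][j], dp[i][j−1]):
dp[1][7] = 5. A witness is zbxbz at positions 2,4,5,6,7.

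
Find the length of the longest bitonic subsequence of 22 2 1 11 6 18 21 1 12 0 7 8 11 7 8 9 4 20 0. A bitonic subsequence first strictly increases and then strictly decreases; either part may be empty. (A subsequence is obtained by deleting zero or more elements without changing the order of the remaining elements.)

One longest bitonic subsequence is 2, 11, 18, 21, 12, 11, 9, 4, 0 (positions 2,4,6,7,9,13,16,17,19): it rises to 21 then falls. Length 9 is optimal.

9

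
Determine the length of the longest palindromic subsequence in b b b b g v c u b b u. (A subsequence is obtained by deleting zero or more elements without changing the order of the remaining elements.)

Using dp[i][j] = 2 + dp[i+1][j−1] if the ends match, else max(dp[i+1][j], dp[i][j−1]):
dp[1][11] = 6. A witness is bbbbbb at positions 1,2,3,4,9,10.

6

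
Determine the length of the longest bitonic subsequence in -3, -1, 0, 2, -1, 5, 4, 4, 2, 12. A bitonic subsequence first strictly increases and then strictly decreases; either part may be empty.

Let inc[i] be the LIS ending at i and dec[i] the longest strictly decreasing subsequence starting at i. inc = [1, 2, 3, 4, 2, 5, 5, 5, 4, 6], dec = [1, 1, 2, 2, 1, 3, 2, 2, 1, 1].
max_i inc[i]+dec[i]−1 = 7, with one witness -3, -1, 0, 2, 5, 4, 2.

7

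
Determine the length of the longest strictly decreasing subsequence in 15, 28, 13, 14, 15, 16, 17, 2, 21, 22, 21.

3

Let dp[i] be the longest decreasing subsequence ending at position i. Then dp = [1, 1, 2, 2, 2, 2, 2, 3, 2, 2, 3].
The maximum is 3; one witness is 15, 13, 2 at positions 1,3,8.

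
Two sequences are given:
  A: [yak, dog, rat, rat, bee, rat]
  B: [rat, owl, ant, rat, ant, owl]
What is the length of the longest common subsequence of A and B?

A longest common subsequence is rat, rat (length 2); the LCS DP confirms no longer common subsequence exists.

2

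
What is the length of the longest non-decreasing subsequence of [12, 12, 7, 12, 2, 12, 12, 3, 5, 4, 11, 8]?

5

One longest non-decreasing subsequence is 12, 12, 12, 12, 12 (positions 1,2,4,6,7), of length 5; no longer one exists.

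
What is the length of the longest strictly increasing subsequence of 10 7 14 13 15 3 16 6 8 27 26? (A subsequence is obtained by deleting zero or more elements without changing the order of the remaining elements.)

Scanning left to right, the best length ending at each element is: 10→1, 7→1, 14→2, 13→2, 15→3, 3→1, 16→4, 6→2, 8→3, 27→5, 26→5.
So the longest increasing subsequence has length 5, e.g. 10, 14, 15, 16, 27.

5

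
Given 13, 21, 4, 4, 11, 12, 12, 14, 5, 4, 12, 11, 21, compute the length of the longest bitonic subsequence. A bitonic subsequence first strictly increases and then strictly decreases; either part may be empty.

One longest bitonic subsequence is 4, 11, 12, 14, 12, 11 (positions 3,5,6,8,11,12): it rises to 14 then falls. Length 6 is optimal.

6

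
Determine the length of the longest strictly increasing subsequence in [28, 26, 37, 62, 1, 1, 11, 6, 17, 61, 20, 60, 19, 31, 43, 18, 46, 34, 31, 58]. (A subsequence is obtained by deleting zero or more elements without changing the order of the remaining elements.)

8

Scanning left to right, the best length ending at each element is: 28→1, 26→1, 37→2, 62→3, 1→1, 1→1, 11→2, 6→2, 17→3, 61→4, 20→4, 60→5, 19→4, 31→5, 43→6, 18→4, 46→7, 34→6, 31→5, 58→8.
So the longest increasing subsequence has length 8, e.g. 1, 11, 17, 20, 31, 43, 46, 58.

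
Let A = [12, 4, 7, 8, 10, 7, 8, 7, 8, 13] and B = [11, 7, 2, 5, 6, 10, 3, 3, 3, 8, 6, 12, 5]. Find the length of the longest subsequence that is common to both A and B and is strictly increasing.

2

A longest common strictly increasing subsequence is 7, 10 (length 2); it appears in order in both A and B, and no longer such subsequence exists.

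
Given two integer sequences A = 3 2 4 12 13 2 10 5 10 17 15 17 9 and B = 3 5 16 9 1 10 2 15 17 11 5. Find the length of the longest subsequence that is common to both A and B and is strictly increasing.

5

For each value that appears in both, track the longest common increasing run ending there.
The best achievable length is 5; one witness is 3, 5, 10, 15, 17 (A-positions 1,8,9,11,12, B-positions 1,2,6,8,9).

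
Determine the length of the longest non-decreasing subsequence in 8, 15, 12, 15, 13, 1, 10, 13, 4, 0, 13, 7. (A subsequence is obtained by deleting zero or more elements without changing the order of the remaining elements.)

One longest non-decreasing subsequence is 8, 12, 13, 13, 13 (positions 1,3,5,8,11), of length 5; no longer one exists.

5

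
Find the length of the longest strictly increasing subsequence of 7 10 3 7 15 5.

3

Let dp[i] be the longest increasing subsequence ending at position i. Then dp = [1, 2, 1, 2, 3, 2].
The maximum is 3; one witness is 7, 10, 15 at positions 1,2,5.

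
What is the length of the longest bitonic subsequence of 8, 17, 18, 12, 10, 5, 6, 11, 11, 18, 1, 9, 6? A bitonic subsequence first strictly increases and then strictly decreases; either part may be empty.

Let inc[i] be the LIS ending at i and dec[i] the longest strictly decreasing subsequence starting at i. inc = [1, 2, 3, 2, 2, 1, 2, 3, 3, 4, 1, 3, 2], dec = [3, 5, 5, 4, 3, 2, 2, 3, 3, 3, 1, 2, 1].
max_i inc[i]+dec[i]−1 = 7, with one witness 8, 17, 18, 12, 11, 9, 6.

7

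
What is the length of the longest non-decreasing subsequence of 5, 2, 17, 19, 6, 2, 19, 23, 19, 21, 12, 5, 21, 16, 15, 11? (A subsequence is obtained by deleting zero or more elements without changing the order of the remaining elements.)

Let dp[i] be the longest non-decreasing subsequence ending at position i. Then dp = [1, 1, 2, 3, 2, 2, 4, 5, 5, 6, 3, 3, 7, 4, 4, 4].
The maximum is 7; one witness is 5, 17, 19, 19, 19, 21, 21 at positions 1,3,4,7,9,10,13.

7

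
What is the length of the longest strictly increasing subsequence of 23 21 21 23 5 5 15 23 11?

Let dp[i] be the longest increasing subsequence ending at position i. Then dp = [1, 1, 1, 2, 1, 1, 2, 3, 2].
The maximum is 3; one witness is 5, 15, 23 at positions 5,7,8.

3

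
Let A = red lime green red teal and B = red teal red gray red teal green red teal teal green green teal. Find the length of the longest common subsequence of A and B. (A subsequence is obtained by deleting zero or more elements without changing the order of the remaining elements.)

4

Backtracking the LCS table gives one alignment: red (A1,B5) → green (A3,B7) → red (A4,B8) → teal (A5,B13).
So the longest common subsequence has length 4.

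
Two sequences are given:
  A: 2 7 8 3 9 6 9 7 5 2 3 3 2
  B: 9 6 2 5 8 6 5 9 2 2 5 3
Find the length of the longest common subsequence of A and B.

Backtracking the LCS table gives one alignment: 2 (A1,B3) → 8 (A3,B5) → 6 (A6,B6) → 9 (A7,B8) → 5 (A9,B11) → 3 (A12,B12).
So the longest common subsequence has length 6.

6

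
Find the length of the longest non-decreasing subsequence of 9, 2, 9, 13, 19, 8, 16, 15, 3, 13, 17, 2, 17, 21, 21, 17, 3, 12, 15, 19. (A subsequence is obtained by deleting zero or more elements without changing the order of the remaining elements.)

8

One longest non-decreasing subsequence is 9, 9, 13, 16, 17, 17, 21, 21 (positions 1,3,4,7,11,13,14,15), of length 8; no longer one exists.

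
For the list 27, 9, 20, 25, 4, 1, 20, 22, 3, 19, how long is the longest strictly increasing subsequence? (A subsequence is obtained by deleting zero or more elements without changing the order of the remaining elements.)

3

Scanning left to right, the best length ending at each element is: 27→1, 9→1, 20→2, 25→3, 4→1, 1→1, 20→2, 22→3, 3→2, 19→3.
So the longest increasing subsequence has length 3, e.g. 9, 20, 25.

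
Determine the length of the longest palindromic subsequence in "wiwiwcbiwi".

Using dp[i][j] = 2 + dp[i+1][j−1] if the ends match, else max(dp[i+1][j], dp[i][j−1]):
dp[1][10] = 7. A witness is iwibiwi at positions 2,3,4,7,8,9,10.

7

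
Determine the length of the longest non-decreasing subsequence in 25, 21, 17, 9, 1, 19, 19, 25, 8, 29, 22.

5

One longest non-decreasing subsequence is 17, 19, 19, 25, 29 (positions 3,6,7,8,10), of length 5; no longer one exists.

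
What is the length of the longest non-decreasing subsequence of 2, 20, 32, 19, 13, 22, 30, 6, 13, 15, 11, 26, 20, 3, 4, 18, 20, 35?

7

One longest non-decreasing subsequence is 2, 13, 13, 15, 20, 20, 35 (positions 1,5,9,10,13,17,18), of length 7; no longer one exists.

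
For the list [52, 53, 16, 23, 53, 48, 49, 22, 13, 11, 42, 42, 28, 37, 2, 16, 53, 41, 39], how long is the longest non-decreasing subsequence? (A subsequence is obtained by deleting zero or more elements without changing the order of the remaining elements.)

Let dp[i] be the longest non-decreasing subsequence ending at position i. Then dp = [1, 2, 1, 2, 3, 3, 4, 2, 1, 1, 3, 4, 3, 4, 1, 2, 5, 5, 5].
The maximum is 5; one witness is 16, 23, 48, 49, 53 at positions 3,4,6,7,17.

5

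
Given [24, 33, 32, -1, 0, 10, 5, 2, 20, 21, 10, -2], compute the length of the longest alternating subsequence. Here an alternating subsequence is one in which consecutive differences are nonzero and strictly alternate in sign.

7

A longest alternating subsequence is 24, 33, -1, 10, 5, 20, 10 (positions 1,2,4,6,7,9,11); its 6 consecutive differences strictly alternate in sign, and length 7 is optimal.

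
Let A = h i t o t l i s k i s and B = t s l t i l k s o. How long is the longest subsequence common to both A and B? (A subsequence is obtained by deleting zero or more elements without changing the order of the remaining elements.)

A longest common subsequence is ttlks (length 5); the LCS DP confirms no longer common subsequence exists.

5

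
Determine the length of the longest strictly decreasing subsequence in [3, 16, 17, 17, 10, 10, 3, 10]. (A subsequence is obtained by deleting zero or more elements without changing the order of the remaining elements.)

Let dp[i] be the longest decreasing subsequence ending at position i. Then dp = [1, 1, 1, 1, 2, 2, 3, 2].
The maximum is 3; one witness is 16, 10, 3 at positions 2,5,7.

3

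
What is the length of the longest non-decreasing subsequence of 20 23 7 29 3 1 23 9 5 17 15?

Let dp[i] be the longest non-decreasing subsequence ending at position i. Then dp = [1, 2, 1, 3, 1, 1, 3, 2, 2, 3, 3].
The maximum is 3; one witness is 20, 23, 29 at positions 1,2,4.

3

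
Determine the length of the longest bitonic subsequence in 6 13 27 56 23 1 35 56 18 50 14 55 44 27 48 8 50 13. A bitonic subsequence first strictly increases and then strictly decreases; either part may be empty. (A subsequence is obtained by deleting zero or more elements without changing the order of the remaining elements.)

Let inc[i] be the LIS ending at i and dec[i] the longest strictly decreasing subsequence starting at i. inc = [1, 2, 3, 4, 3, 1, 4, 5, 3, 5, 3, 6, 5, 4, 6, 2, 7, 3], dec = [2, 2, 5, 5, 4, 1, 4, 5, 3, 4, 2, 4, 3, 2, 2, 1, 2, 1].
max_i inc[i]+dec[i]−1 = 9, with one witness 6, 13, 27, 35, 56, 55, 44, 27, 13.

9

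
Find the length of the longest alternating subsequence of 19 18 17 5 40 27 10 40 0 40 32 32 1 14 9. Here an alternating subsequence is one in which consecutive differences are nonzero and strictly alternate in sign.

10

A longest alternating subsequence is 19, 18, 40, 27, 40, 0, 40, 1, 14, 9 (positions 1,2,5,6,8,9,10,13,14,15); its 9 consecutive differences strictly alternate in sign, and length 10 is optimal.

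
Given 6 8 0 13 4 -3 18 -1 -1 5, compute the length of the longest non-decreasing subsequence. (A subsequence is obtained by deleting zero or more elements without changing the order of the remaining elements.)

Let dp[i] be the longest non-decreasing subsequence ending at position i. Then dp = [1, 2, 1, 3, 2, 1, 4, 2, 3, 4].
The maximum is 4; one witness is 6, 8, 13, 18 at positions 1,2,4,7.

4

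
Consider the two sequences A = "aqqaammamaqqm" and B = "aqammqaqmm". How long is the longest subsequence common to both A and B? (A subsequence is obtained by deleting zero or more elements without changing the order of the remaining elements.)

8

Backtracking the LCS table gives one alignment: a (A1,B1) → q (A3,B2) → a (A5,B3) → m (A6,B4) → m (A7,B5) → a (A8,B7) → m (A9,B9) → m (A13,B10).
So the longest common subsequence has length 8.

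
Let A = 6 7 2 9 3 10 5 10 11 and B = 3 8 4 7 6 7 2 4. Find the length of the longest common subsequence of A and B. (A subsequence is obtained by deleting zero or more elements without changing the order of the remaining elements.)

3

Backtracking the LCS table gives one alignment: 6 (A1,B5) → 7 (A2,B6) → 2 (A3,B7).
So the longest common subsequence has length 3.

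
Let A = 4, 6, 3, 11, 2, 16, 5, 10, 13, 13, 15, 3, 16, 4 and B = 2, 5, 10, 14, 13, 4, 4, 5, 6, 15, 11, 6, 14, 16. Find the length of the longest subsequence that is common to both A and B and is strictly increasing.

6

For each value that appears in both, track the longest common increasing run ending there.
The best achievable length is 6; one witness is 2, 5, 10, 13, 15, 16 (A-positions 5,7,8,9,11,13, B-positions 1,2,3,5,10,14).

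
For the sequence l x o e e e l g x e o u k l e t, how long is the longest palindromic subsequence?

8

Using dp[i][j] = 2 + dp[i+1][j−1] if the ends match, else max(dp[i+1][j], dp[i][j−1]):
dp[1][16] = 8. A witness is loeeeeol at positions 1,3,4,5,6,10,11,14.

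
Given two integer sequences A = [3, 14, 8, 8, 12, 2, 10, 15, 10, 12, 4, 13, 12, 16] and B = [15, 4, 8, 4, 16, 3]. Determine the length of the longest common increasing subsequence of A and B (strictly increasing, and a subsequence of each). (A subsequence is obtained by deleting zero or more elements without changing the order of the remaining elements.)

2

A longest common strictly increasing subsequence is 15, 16 (length 2); it appears in order in both A and B, and no longer such subsequence exists.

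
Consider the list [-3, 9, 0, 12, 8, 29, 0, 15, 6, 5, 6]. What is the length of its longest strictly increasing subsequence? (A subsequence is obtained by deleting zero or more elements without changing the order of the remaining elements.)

4

One longest increasing subsequence is -3, 9, 12, 29 (positions 1,2,4,6), of length 4; no longer one exists.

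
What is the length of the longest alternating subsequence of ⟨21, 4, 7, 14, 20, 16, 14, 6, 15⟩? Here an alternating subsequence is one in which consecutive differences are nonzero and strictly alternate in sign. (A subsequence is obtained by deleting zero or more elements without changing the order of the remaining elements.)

5

Track the best alternating length ending on an up-step vs a down-step at each position: up/down = 1/1, 1/2, 3/2, 3/2, 3/2, 3/4, 3/4, 3/4, 5/4.
The maximum over both is 5; one such subsequence is 21, 4, 20, 14, 15.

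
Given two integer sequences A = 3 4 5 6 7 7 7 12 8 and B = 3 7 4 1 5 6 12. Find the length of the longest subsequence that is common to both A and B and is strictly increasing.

For each value that appears in both, track the longest common increasing run ending there.
The best achievable length is 5; one witness is 3, 4, 5, 6, 12 (A-positions 1,2,3,4,8, B-positions 1,3,5,6,7).

5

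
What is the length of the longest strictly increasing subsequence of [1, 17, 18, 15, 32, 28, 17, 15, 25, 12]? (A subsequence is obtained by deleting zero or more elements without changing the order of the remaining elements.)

Let dp[i] be the longest increasing subsequence ending at position i. Then dp = [1, 2, 3, 2, 4, 4, 3, 2, 4, 2].
The maximum is 4; one witness is 1, 17, 18, 32 at positions 1,2,3,5.

4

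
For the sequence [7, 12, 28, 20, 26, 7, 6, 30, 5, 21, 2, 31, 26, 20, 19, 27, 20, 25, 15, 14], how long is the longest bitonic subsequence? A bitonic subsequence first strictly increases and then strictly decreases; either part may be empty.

Let inc[i] be the LIS ending at i and dec[i] the longest strictly decreasing subsequence starting at i. inc = [1, 2, 3, 3, 4, 1, 1, 5, 1, 4, 1, 6, 5, 3, 3, 6, 4, 5, 3, 3], dec = [4, 5, 7, 5, 6, 4, 3, 6, 2, 5, 1, 6, 5, 4, 3, 4, 3, 3, 2, 1].
max_i inc[i]+dec[i]−1 = 11, with one witness 7, 12, 20, 26, 30, 31, 26, 20, 19, 15, 14.

11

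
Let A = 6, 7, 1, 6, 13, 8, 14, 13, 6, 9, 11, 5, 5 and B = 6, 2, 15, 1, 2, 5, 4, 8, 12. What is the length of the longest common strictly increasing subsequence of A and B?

A longest common strictly increasing subsequence is 1, 5 (length 2); it appears in order in both A and B, and no longer such subsequence exists.

2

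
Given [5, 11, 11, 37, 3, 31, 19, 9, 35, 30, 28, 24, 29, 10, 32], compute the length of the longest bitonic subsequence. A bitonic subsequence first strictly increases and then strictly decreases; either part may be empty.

8

Let inc[i] be the LIS ending at i and dec[i] the longest strictly decreasing subsequence starting at i. inc = [1, 2, 2, 3, 1, 3, 3, 2, 4, 4, 4, 4, 5, 3, 6], dec = [2, 2, 2, 6, 1, 5, 2, 1, 5, 4, 3, 2, 2, 1, 1].
max_i inc[i]+dec[i]−1 = 8, with one witness 5, 11, 37, 35, 30, 28, 24, 10.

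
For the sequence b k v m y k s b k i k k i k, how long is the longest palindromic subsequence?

7

Using dp[i][j] = 2 + dp[i+1][j−1] if the ends match, else max(dp[i+1][j], dp[i][j−1]):
dp[1][14] = 7. A witness is kkkikkk at positions 2,6,9,10,11,12,14.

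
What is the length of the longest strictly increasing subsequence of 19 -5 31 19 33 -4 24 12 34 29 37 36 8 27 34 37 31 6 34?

6

Scanning left to right, the best length ending at each element is: 19→1, -5→1, 31→2, 19→2, 33→3, -4→2, 24→3, 12→3, 34→4, 29→4, 37→5, 36→5, 8→3, 27→4, 34→5, 37→6, 31→5, 6→3, 34→6.
So the longest increasing subsequence has length 6, e.g. 19, 31, 33, 34, 36, 37.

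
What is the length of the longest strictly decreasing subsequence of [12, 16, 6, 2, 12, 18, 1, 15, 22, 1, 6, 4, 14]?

Scanning left to right, the best length ending at each element is: 12→1, 16→1, 6→2, 2→3, 12→2, 18→1, 1→4, 15→2, 22→1, 1→4, 6→3, 4→4, 14→3.
So the longest decreasing subsequence has length 4, e.g. 12, 6, 2, 1.

4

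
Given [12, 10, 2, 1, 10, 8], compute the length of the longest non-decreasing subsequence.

2

Scanning left to right, the best length ending at each element is: 12→1, 10→1, 2→1, 1→1, 10→2, 8→2.
So the longest non-decreasing subsequence has length 2, e.g. 10, 10.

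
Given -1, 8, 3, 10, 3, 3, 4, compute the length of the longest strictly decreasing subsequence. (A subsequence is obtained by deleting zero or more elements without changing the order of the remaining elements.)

2

Let dp[i] be the longest decreasing subsequence ending at position i. Then dp = [1, 1, 2, 1, 2, 2, 2].
The maximum is 2; one witness is 8, 3 at positions 2,3.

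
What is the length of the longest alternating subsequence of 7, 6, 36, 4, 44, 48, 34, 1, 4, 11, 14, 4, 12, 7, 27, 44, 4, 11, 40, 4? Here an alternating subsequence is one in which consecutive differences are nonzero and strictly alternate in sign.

A longest alternating subsequence is 7, 6, 36, 4, 44, 1, 11, 4, 12, 7, 27, 4, 11, 4 (positions 1,2,3,4,5,8,10,12,13,14,15,17,18,20); its 13 consecutive differences strictly alternate in sign, and length 14 is optimal.

14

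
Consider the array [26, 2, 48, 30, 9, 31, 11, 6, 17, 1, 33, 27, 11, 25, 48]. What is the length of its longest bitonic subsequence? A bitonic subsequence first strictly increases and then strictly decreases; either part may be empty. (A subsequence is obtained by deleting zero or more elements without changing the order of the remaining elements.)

7

One longest bitonic subsequence is 2, 9, 11, 17, 33, 27, 25 (positions 2,5,7,9,11,12,14): it rises to 33 then falls. Length 7 is optimal.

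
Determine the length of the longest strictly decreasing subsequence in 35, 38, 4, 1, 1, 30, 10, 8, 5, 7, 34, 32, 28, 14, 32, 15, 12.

Let dp[i] be the longest decreasing subsequence ending at position i. Then dp = [1, 1, 2, 3, 3, 2, 3, 4, 5, 5, 2, 3, 4, 5, 3, 5, 6].
The maximum is 6; one witness is 35, 34, 32, 28, 14, 12 at positions 1,11,12,13,14,17.

6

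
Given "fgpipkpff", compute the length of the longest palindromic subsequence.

Using dp[i][j] = 2 + dp[i+1][j−1] if the ends match, else max(dp[i+1][j], dp[i][j−1]):
dp[1][9] = 5. A witness is fpkpf at positions 1,5,6,7,9.

5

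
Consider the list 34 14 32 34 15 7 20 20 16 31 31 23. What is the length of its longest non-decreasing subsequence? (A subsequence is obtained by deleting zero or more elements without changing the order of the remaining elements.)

6

One longest non-decreasing subsequence is 14, 15, 20, 20, 31, 31 (positions 2,5,7,8,10,11), of length 6; no longer one exists.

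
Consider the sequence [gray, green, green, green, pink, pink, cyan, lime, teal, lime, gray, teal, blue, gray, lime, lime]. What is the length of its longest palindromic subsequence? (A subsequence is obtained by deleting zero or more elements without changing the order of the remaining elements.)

One longest palindromic subsequence is lime lime gray blue gray lime lime (positions 8,10,11,13,14,15,16); it reads the same forward and backward, and the interval DP gives dp[1][16] = 7.

7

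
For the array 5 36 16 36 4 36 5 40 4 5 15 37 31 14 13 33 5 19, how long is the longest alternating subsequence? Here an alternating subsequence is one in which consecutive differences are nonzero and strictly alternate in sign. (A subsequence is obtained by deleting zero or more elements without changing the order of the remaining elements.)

14

Track the best alternating length ending on an up-step vs a down-step at each position: up/down = 1/1, 2/1, 2/3, 4/1, 1/5, 6/1, 6/7, 8/1, 1/9, 10/9, 10/9, 10/9, 10/11, 10/11, 10/11, 12/11, 10/13, 14/13.
The maximum over both is 14; one such subsequence is 5, 36, 16, 36, 4, 36, 5, 40, 4, 37, 31, 33, 5, 19.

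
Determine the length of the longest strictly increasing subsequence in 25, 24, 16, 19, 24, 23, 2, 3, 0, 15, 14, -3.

Let dp[i] be the longest increasing subsequence ending at position i. Then dp = [1, 1, 1, 2, 3, 3, 1, 2, 1, 3, 3, 1].
The maximum is 3; one witness is 16, 19, 24 at positions 3,4,5.

3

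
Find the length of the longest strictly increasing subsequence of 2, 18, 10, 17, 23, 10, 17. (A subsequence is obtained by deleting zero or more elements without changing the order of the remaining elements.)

Let dp[i] be the longest increasing subsequence ending at position i. Then dp = [1, 2, 2, 3, 4, 2, 3].
The maximum is 4; one witness is 2, 10, 17, 23 at positions 1,3,4,5.

4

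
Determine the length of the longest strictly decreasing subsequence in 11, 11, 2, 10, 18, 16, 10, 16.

3

One longest decreasing subsequence is 18, 16, 10 (positions 5,6,7), of length 3; no longer one exists.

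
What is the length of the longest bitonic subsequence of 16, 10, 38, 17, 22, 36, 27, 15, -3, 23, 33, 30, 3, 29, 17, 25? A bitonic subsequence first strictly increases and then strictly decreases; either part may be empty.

Let inc[i] be the LIS ending at i and dec[i] the longest strictly decreasing subsequence starting at i. inc = [1, 1, 2, 2, 3, 4, 4, 2, 1, 4, 5, 5, 2, 5, 3, 5], dec = [3, 2, 6, 3, 3, 5, 3, 2, 1, 2, 4, 3, 1, 2, 1, 1].
max_i inc[i]+dec[i]−1 = 8, with one witness 16, 17, 22, 36, 33, 30, 29, 25.

8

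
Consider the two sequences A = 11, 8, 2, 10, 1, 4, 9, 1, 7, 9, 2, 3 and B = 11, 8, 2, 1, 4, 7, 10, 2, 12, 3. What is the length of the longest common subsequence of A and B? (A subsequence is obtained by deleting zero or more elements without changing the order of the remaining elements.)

A longest common subsequence is 11, 8, 2, 1, 4, 7, 2, 3 (length 8); the LCS DP confirms no longer common subsequence exists.

8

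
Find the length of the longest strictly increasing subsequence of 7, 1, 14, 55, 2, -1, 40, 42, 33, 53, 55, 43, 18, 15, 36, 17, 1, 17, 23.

Let dp[i] be the longest increasing subsequence ending at position i. Then dp = [1, 1, 2, 3, 2, 1, 3, 4, 3, 5, 6, 5, 3, 3, 4, 4, 2, 4, 5].
The maximum is 6; one witness is 7, 14, 40, 42, 53, 55 at positions 1,3,7,8,10,11.

6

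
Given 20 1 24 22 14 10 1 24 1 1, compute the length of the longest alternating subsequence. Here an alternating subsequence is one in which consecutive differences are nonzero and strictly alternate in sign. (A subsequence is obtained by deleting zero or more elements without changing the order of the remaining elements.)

6

Track the best alternating length ending on an up-step vs a down-step at each position: up/down = 1/1, 1/2, 3/1, 3/4, 3/4, 3/4, 1/4, 5/1, 1/6, 1/6.
The maximum over both is 6; one such subsequence is 20, 1, 24, 22, 24, 1.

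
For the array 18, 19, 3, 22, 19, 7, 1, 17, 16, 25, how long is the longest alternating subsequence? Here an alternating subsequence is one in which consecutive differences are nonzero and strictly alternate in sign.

8

Track the best alternating length ending on an up-step vs a down-step at each position: up/down = 1/1, 2/1, 1/3, 4/1, 4/5, 4/5, 1/5, 6/5, 6/7, 8/1.
The maximum over both is 8; one such subsequence is 18, 19, 3, 22, 7, 17, 16, 25.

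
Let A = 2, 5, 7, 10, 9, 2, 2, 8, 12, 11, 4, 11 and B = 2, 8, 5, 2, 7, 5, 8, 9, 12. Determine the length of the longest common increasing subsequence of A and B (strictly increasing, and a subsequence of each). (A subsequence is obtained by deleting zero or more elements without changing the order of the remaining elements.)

A longest common strictly increasing subsequence is 2, 5, 7, 8, 12 (length 5); it appears in order in both A and B, and no longer such subsequence exists.

5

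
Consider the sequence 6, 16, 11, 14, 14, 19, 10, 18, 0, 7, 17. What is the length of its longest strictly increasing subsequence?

4

Let dp[i] be the longest increasing subsequence ending at position i. Then dp = [1, 2, 2, 3, 3, 4, 2, 4, 1, 2, 4].
The maximum is 4; one witness is 6, 11, 14, 19 at positions 1,3,4,6.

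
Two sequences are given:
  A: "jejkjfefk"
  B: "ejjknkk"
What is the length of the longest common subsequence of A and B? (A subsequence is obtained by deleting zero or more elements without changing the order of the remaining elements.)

4

A longest common subsequence is jjkk (length 4); the LCS DP confirms no longer common subsequence exists.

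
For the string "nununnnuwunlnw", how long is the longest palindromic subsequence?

9

One longest palindromic subsequence is nnunnnunn (positions 1,3,4,5,6,7,10,11,13); it reads the same forward and backward, and the interval DP gives dp[1][14] = 9.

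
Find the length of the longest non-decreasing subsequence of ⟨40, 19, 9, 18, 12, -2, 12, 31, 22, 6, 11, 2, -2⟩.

4

Scanning left to right, the best length ending at each element is: 40→1, 19→1, 9→1, 18→2, 12→2, -2→1, 12→3, 31→4, 22→4, 6→2, 11→3, 2→2, -2→2.
So the longest non-decreasing subsequence has length 4, e.g. 9, 12, 12, 31.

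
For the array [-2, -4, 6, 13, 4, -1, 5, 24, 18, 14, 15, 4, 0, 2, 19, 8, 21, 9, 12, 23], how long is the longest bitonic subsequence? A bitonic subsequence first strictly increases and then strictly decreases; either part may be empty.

8

Let inc[i] be the LIS ending at i and dec[i] the longest strictly decreasing subsequence starting at i. inc = [1, 1, 2, 3, 2, 2, 3, 4, 4, 4, 5, 3, 3, 4, 6, 5, 7, 6, 7, 8], dec = [2, 1, 4, 4, 2, 1, 3, 5, 4, 3, 3, 2, 1, 1, 2, 1, 2, 1, 1, 1].
max_i inc[i]+dec[i]−1 = 8, with one witness -2, 6, 13, 24, 18, 15, 4, 2.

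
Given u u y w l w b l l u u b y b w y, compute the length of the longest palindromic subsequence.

One longest palindromic subsequence is ywbuubwy (positions 3,4,7,10,11,14,15,16); it reads the same forward and backward, and the interval DP gives dp[1][16] = 8.

8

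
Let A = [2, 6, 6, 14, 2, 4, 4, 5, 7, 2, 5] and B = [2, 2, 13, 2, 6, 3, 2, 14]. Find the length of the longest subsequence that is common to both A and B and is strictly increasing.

A longest common strictly increasing subsequence is 2, 6, 14 (length 3); it appears in order in both A and B, and no longer such subsequence exists.

3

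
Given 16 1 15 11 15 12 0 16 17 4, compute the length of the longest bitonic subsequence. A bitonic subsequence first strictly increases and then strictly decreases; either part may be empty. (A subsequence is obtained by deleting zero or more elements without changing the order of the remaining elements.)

6

One longest bitonic subsequence is 1, 11, 15, 16, 17, 4 (positions 2,4,5,8,9,10): it rises to 17 then falls. Length 6 is optimal.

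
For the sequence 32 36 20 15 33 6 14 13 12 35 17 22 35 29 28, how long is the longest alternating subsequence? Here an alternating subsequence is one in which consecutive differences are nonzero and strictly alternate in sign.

11

Track the best alternating length ending on an up-step vs a down-step at each position: up/down = 1/1, 2/1, 1/3, 1/3, 4/3, 1/5, 6/5, 6/7, 6/7, 8/3, 8/9, 10/9, 10/3, 10/11, 10/11.
The maximum over both is 11; one such subsequence is 32, 36, 20, 33, 6, 14, 13, 35, 17, 35, 29.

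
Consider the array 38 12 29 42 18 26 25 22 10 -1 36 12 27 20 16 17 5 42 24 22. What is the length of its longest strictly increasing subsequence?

Let dp[i] be the longest increasing subsequence ending at position i. Then dp = [1, 1, 2, 3, 2, 3, 3, 3, 1, 1, 4, 2, 4, 3, 3, 4, 2, 5, 5, 5].
The maximum is 5; one witness is 12, 18, 26, 36, 42 at positions 2,5,6,11,18.

5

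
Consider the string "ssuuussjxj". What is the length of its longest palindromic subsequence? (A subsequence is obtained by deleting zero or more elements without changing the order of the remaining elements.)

Using dp[i][j] = 2 + dp[i+1][j−1] if the ends match, else max(dp[i+1][j], dp[i][j−1]):
dp[1][10] = 7. A witness is ssuuuss at positions 1,2,3,4,5,6,7.

7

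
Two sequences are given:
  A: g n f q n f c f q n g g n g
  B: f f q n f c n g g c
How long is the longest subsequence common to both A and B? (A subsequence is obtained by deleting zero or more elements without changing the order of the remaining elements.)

8

A longest common subsequence is fqnfcngg (length 8); the LCS DP confirms no longer common subsequence exists.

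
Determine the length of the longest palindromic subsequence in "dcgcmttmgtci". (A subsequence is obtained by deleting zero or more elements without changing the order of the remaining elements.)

Using dp[i][j] = 2 + dp[i+1][j−1] if the ends match, else max(dp[i+1][j], dp[i][j−1]):
dp[1][12] = 8. A witness is cgmttmgc at positions 2,3,5,6,7,8,9,11.

8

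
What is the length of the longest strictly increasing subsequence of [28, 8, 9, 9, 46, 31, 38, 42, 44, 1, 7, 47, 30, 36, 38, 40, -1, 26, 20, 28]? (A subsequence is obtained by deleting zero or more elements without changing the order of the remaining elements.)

Scanning left to right, the best length ending at each element is: 28→1, 8→1, 9→2, 9→2, 46→3, 31→3, 38→4, 42→5, 44→6, 1→1, 7→2, 47→7, 30→3, 36→4, 38→5, 40→6, -1→1, 26→3, 20→3, 28→4.
So the longest increasing subsequence has length 7, e.g. 8, 9, 31, 38, 42, 44, 47.

7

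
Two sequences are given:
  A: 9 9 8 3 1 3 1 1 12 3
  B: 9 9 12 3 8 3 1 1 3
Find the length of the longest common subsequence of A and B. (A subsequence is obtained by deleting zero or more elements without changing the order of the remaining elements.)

A longest common subsequence is 9, 9, 8, 3, 1, 1, 3 (length 7); the LCS DP confirms no longer common subsequence exists.

7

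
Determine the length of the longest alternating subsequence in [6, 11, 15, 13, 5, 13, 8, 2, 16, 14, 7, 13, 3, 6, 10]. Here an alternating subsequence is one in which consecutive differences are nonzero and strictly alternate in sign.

10

A longest alternating subsequence is 6, 11, 5, 13, 8, 16, 7, 13, 3, 6 (positions 1,2,5,6,7,9,11,12,13,14); its 9 consecutive differences strictly alternate in sign, and length 10 is optimal.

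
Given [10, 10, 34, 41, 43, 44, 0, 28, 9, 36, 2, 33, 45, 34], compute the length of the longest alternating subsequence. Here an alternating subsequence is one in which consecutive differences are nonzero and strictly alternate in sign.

A longest alternating subsequence is 10, 34, 0, 28, 9, 36, 2, 45, 34 (positions 1,3,7,8,9,10,11,13,14); its 8 consecutive differences strictly alternate in sign, and length 9 is optimal.

9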